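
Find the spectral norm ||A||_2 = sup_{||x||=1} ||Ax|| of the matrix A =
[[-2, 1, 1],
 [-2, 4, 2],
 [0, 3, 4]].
||A||_2 ≈ 6.9242 (= sqrt(largest eigenvalue of A^T A))

||A||_2 = sigma_max(A) = sqrt(lambda_max(A^T A)). Form the symmetric matrix M = A^T A =
[[8, -10, -6],
 [-10, 26, 21],
 [-6, 21, 21]].
Its characteristic polynomial (trace, sum of principal 2x2 minors, determinant of M give the coefficients) is
  p(λ) = det(λ I - M) = λ^3 - 55λ^2 + 345λ - 324.
No integer candidate from the rational root theorem (±divisors of 324) is a root, so the roots are irrational. The cubic discriminant is Δ = 88001973 > 0, so there are three distinct real roots. p(1) = -33 and p(2) = 154 have opposite signs, so a root lies in (1, 2); Newton's method refines it to λ ≈ 1.1431. p(5) = 151 and p(6) = -18 have opposite signs, so a root lies in (5, 6); Newton's method refines it to λ ≈ 5.9116. p(47) = -1781 and p(48) = 108 have opposite signs, so a root lies in (47, 48); Newton's method refines it to λ ≈ 47.9452. Check (Vieta): the three roots sum to 55, matching tr M = 55.
So the eigenvalues of A^T A are ≈ 1.1431, 5.9116, 47.9452 (all ≥ 0, as they must be for A^T A). The largest is λ_max ≈ 47.9452, hence ||A||_2 = sqrt(λ_max) ≈ 6.9242.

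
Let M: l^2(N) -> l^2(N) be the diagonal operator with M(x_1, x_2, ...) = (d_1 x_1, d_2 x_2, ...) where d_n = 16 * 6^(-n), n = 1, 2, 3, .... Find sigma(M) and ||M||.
sigma(M) = {16 * 6^(-n) : n ≥ 1} ∪ {0}; ||M|| = 8/3

A bounded diagonal operator on l^2 with diagonal entries d_n has spectrum equal to the closure of {d_n : n ≥ 1}: every d_n is an eigenvalue (with eigenvector e_n), so {d_n} ⊂ sigma(M); the spectrum is closed, so its closure is too; and for lambda not in the closure, (M - lambda I) has bounded inverse (the diagonal entries 1/(d_n - lambda) are bounded). For our sequence d_n = 16 * 6^(-n), n = 1, 2, 3, ...:
  - {d_n} = {16 * 6^(-n) : n ≥ 1}; the only limit point is 0
  - closure = {16 * 6^(-n) : n ≥ 1} ∪ {0}
For the norm: a diagonal operator has ||M|| = sup_n |d_n|. Here d_n = 16 * 6^(-n) is positive and decreasing, so sup_n |d_n| = d_1 = 16/6 = 8/3. So ||M|| = 8/3.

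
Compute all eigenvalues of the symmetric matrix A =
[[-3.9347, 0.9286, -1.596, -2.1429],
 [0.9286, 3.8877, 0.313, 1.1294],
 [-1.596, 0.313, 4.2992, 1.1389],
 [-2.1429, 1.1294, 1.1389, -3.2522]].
sigma(A) ≈ {-6, -2, 4, 5}

A is real symmetric, so its spectrum consists of real eigenvalues. Expanding the characteristic polynomial of the displayed matrix gives
  det(λ I - A) = p(λ) = λ^4 + (-1)λ^3 + (-40)λ^2 + (52.0017)λ + (239.998).
Solving p(λ) = 0 yields eigenvalues ≈ -6, -2, 4, 5. (A is shown rounded to 4 decimals, so these recover the underlying integer eigenvalues to within that precision.)
Verification: the trace of A = 1 equals the sum of eigenvalues 1, and det(A) ≈ 239.9980 matches the eigenvalue product 240.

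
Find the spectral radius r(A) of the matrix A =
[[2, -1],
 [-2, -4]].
r(A) = (2 + sqrt(44))/2 ≈ 4.3166

The eigenvalues of A are the roots of its characteristic polynomial. With M = A (coefficients from the trace and determinant):
  p(λ) = det(λ I - M) = λ^2 + 2λ - 10.
For λ^2 + 2λ - 10 the discriminant is 44. It is nonnegative but not a perfect square, so the roots are real and irrational: λ = (-2 ± sqrt(44))/2 ≈ 2.3166, -4.3166.
Thus the eigenvalues (to 4 decimals) are 2.3166 (modulus 2.3166); -4.3166 (modulus 4.3166). The spectral radius is the largest modulus: r(A) = (2 + sqrt(44))/2 ≈ 4.3166. (Cross-check: r(A) ≤ ||A||_2 ≈ 4.4721; equality holds whenever A is normal, though it can also hold for some non-normal A.)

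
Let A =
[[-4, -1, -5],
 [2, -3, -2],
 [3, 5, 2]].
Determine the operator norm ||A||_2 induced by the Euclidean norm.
||A||_2 ≈ 8.3702 (= sqrt(largest eigenvalue of A^T A))

||A||_2 = sigma_max(A) = sqrt(lambda_max(A^T A)). Form the symmetric matrix M = A^T A =
[[29, 13, 22],
 [13, 35, 21],
 [22, 21, 33]].
Its characteristic polynomial (trace, sum of principal 2x2 minors, determinant of M give the coefficients) is
  p(λ) = det(λ I - M) = λ^3 - 97λ^2 + 2033λ - 10201.
No integer candidate from the rational root theorem (±divisors of 10201) is a root, so the roots are irrational. The cubic discriminant is Δ = 1437267952 > 0, so there are three distinct real roots. p(7) = -380 and p(8) = 367 have opposite signs, so a root lies in (7, 8); Newton's method refines it to λ ≈ 7.4838. p(19) = 268 and p(20) = -341 have opposite signs, so a root lies in (19, 20); Newton's method refines it to λ ≈ 19.4558. p(70) = -191 and p(71) = 3076 have opposite signs, so a root lies in (70, 71); Newton's method refines it to λ ≈ 70.0604. Check (Vieta): the three roots sum to 97, matching tr M = 97.
So the eigenvalues of A^T A are ≈ 7.4838, 19.4558, 70.0604 (all ≥ 0, as they must be for A^T A). The largest is λ_max ≈ 70.0604, hence ||A||_2 = sqrt(λ_max) ≈ 8.3702.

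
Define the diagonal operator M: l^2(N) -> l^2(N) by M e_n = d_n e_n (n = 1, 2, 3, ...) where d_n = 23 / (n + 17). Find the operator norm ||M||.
||M|| = 23/18 (attained at n = 1)

For M diagonal, ||M|| = sup_n |d_n| = sup_n 23/(n + 17). This is positive and strictly decreasing in n, so the supremum is attained at n = 1: d_1 = 23/(1 + 17) = 23/18. Hence ||M|| = 23/18.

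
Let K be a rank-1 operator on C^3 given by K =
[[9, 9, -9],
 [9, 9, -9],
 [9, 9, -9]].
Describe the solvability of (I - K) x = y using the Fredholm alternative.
(I - K) is invertible (det(I - K) = -8 ≠ 0), so for every y in C^3 the equation (I - K) x = y has a unique solution.

K has rank 1, so it is an outer product K = u v^T: every row of K is a multiple of one row vector. Reading off the entries, u = (-3, -3, -3) and v = (-3, -3, 3) (row i of K equals u_i·v^T). A rank-one matrix u v^T satisfies K u = u (v·u) and kills the (2)-dimensional subspace v^⊥, so its characteristic polynomial is lambda^2 (lambda - v·u) with v·u = tr K = 9. Hence the eigenvalues of I - K are 1 (multiplicity 2) and 1 - (9) = -8, so det(I - K) = -8. (Direct check: I - K =
[[-8, -9, 9],
 [-9, -8, 9],
 [-9, -9, 10]]
has determinant -8.) The finite-dimensional Fredholm alternative says: either (I - K) is invertible, or ker(I - K) ≠ {0} and then range(I - K) = ker((I - K)^*)^⊥, with dim ker(I - K) = dim ker((I - K)^*). Since det(I - K) ≠ 0, 1 is not an eigenvalue of K and ker(I - K) = {0}, so we are in the first case: for every y there is a unique x = (I - K)^(-1) y. Explicitly, by the Sherman–Morrison formula, (I - u v^T)^(-1) = I + u v^T/(1 - v·u), i.e. (I - K)^(-1) = I + K/(-8).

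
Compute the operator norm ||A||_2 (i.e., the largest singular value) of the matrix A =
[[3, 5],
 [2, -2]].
||A||_2 = sqrt((42 + sqrt(740))/2) ≈ 5.8823 (= sqrt(largest eigenvalue of A^T A))

||A||_2 = sigma_max(A) = sqrt(lambda_max(A^T A)). Form the symmetric matrix M = A^T A =
[[13, 11],
 [11, 29]].
Its characteristic polynomial (trace, determinant of M give the coefficients) is
  p(λ) = det(λ I - M) = λ^2 - 42λ + 256.
For λ^2 - 42λ + 256 the discriminant is 740. It is nonnegative but not a perfect square, so the roots are real and irrational: λ = (42 ± sqrt(740))/2 ≈ 34.6015, 7.3985.
So the eigenvalues of A^T A are ≈ 7.3985, 34.6015 (all ≥ 0, as they must be for A^T A). The largest is λ_max = (42 + sqrt(740))/2 ≈ 34.6015, hence ||A||_2 = sqrt(λ_max) = sqrt((42 + sqrt(740))/2) ≈ 5.8823.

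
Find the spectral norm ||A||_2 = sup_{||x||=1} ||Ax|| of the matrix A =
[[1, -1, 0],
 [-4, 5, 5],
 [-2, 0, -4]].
||A||_2 ≈ 8.3637 (= sqrt(largest eigenvalue of A^T A))

||A||_2 = sigma_max(A) = sqrt(lambda_max(A^T A)). Form the symmetric matrix M = A^T A =
[[21, -21, -12],
 [-21, 26, 25],
 [-12, 25, 41]].
Its characteristic polynomial (trace, sum of principal 2x2 minors, determinant of M give the coefficients) is
  p(λ) = det(λ I - M) = λ^3 - 88λ^2 + 1263λ - 36.
No integer candidate from the rational root theorem (±divisors of 36) is a root, so the roots are irrational. The cubic discriminant is Δ = 4268049300 > 0, so there are three distinct real roots. p(0) = -36 and p(1) = 1140 have opposite signs, so a root lies in (0, 1); Newton's method refines it to λ ≈ 0.0286. p(18) = 18 and p(19) = -948 have opposite signs, so a root lies in (18, 19); Newton's method refines it to λ ≈ 18.0193. p(69) = -3348 and p(70) = 174 have opposite signs, so a root lies in (69, 70); Newton's method refines it to λ ≈ 69.9522. Check (Vieta): the three roots sum to 88, matching tr M = 88.
So the eigenvalues of A^T A are ≈ 0.0286, 18.0193, 69.9522 (all ≥ 0, as they must be for A^T A). The largest is λ_max ≈ 69.9522, hence ||A||_2 = sqrt(λ_max) ≈ 8.3637.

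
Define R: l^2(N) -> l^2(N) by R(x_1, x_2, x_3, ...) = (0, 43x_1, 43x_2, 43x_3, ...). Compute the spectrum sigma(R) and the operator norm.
sigma(R) = closed disk {z in C : |z| ≤ 43}; ||R|| = 43

Note R = 43·U where U is the unit right shift (U x)_k = x_{k-1} (with x_0 := 0); so ||R|| = 43||U|| and sigma(R) = 43·sigma(U). ||R x||^2 = sum_{k≥1} |43x_k|^2 = 1849||x||^2, so ||R|| = 43 and sigma(R) ⊂ {|z| ≤ 43}. For any |lambda| < 43, the equation (R - lambda I) x = 0 forces x_1 = 0, then 43x_k = lambda x_{k+1} ⇒ x = 0, so R has no eigenvalues. But (R - lambda I) is not surjective for |lambda| < 43: solving (R - lambda I) x = e_1 would require x_n proportional to (lambda/43)^(-n), which is not in l^2. So every |lambda| < 43 lies in the residual spectrum. The boundary |lambda| = 43 is in the approximate point spectrum (the spectrum is closed). Hence sigma(R) is the closed disk of radius 43.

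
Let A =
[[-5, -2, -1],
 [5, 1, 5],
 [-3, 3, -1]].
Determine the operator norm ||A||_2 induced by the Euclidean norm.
||A||_2 ≈ 8.9697 (= sqrt(largest eigenvalue of A^T A))

||A||_2 = sigma_max(A) = sqrt(lambda_max(A^T A)). Form the symmetric matrix M = A^T A =
[[59, 6, 33],
 [6, 14, 4],
 [33, 4, 27]].
Its characteristic polynomial (trace, sum of principal 2x2 minors, determinant of M give the coefficients) is
  p(λ) = det(λ I - M) = λ^3 - 100λ^2 + 1656λ - 6724.
No integer candidate from the rational root theorem (±divisors of 6724) is a root, so the roots are irrational. The cubic discriminant is Δ = 1184296784 > 0, so there are three distinct real roots. p(6) = -172 and p(7) = 311 have opposite signs, so a root lies in (6, 7); Newton's method refines it to λ ≈ 6.3198. p(13) = 101 and p(14) = -396 have opposite signs, so a root lies in (13, 14); Newton's method refines it to λ ≈ 13.2241. p(80) = -2244 and p(81) = 2753 have opposite signs, so a root lies in (80, 81); Newton's method refines it to λ ≈ 80.4561. Check (Vieta): the three roots sum to 100, matching tr M = 100.
So the eigenvalues of A^T A are ≈ 6.3198, 13.2241, 80.4561 (all ≥ 0, as they must be for A^T A). The largest is λ_max ≈ 80.4561, hence ||A||_2 = sqrt(λ_max) ≈ 8.9697.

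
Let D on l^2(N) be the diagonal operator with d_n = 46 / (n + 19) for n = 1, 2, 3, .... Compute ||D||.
||D|| = 23/10 (attained at n = 1)

For D diagonal, ||D|| = sup_n |d_n| = sup_n 46/(n + 19). This is positive and strictly decreasing in n, so the supremum is attained at n = 1: d_1 = 46/(1 + 19) = 23/10. Hence ||D|| = 23/10.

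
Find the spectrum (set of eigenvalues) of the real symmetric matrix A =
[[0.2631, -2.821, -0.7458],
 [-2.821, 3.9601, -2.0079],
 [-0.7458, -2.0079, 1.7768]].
sigma(A) ≈ {-2, 2, 6}

A is real symmetric, so its spectrum consists of real eigenvalues. Expanding the characteristic polynomial of the displayed matrix gives
  det(λ I - A) = p(λ) = λ^3 + (-6)λ^2 + (-4)λ + (24).
Solving p(λ) = 0 yields eigenvalues ≈ -2, 2, 6. (A is shown rounded to 4 decimals, so these recover the underlying integer eigenvalues to within that precision.)
Verification: the trace of A = 6 equals the sum of eigenvalues 6, and det(A) ≈ -24.0009 matches the eigenvalue product -24.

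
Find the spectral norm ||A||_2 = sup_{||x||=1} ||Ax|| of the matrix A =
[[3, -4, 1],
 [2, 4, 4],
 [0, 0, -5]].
||A||_2 ≈ 7.1672 (= sqrt(largest eigenvalue of A^T A))

||A||_2 = sigma_max(A) = sqrt(lambda_max(A^T A)). Form the symmetric matrix M = A^T A =
[[13, -4, 11],
 [-4, 32, 12],
 [11, 12, 42]].
Its characteristic polynomial (trace, sum of principal 2x2 minors, determinant of M give the coefficients) is
  p(λ) = det(λ I - M) = λ^3 - 87λ^2 + 2025λ - 10000.
No integer candidate from the rational root theorem (±divisors of 10000) is a root, so the roots are irrational. The cubic discriminant is Δ = 493948125 > 0, so there are three distinct real roots. p(6) = -766 and p(7) = 255 have opposite signs, so a root lies in (6, 7); Newton's method refines it to λ ≈ 6.7375. p(28) = 444 and p(29) = -53 have opposite signs, so a root lies in (28, 29); Newton's method refines it to λ ≈ 28.8936. p(51) = -361 and p(52) = 660 have opposite signs, so a root lies in (51, 52); Newton's method refines it to λ ≈ 51.3689. Check (Vieta): the three roots sum to 87, matching tr M = 87.
So the eigenvalues of A^T A are ≈ 6.7375, 28.8936, 51.3689 (all ≥ 0, as they must be for A^T A). The largest is λ_max ≈ 51.3689, hence ||A||_2 = sqrt(λ_max) ≈ 7.1672.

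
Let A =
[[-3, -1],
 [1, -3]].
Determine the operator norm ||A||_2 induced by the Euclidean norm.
||A||_2 = sqrt(10) ≈ 3.1623 (= sqrt(largest eigenvalue of A^T A))

||A||_2 = sigma_max(A) = sqrt(lambda_max(A^T A)). Form the symmetric matrix M = A^T A =
[[10, 0],
 [0, 10]].
Its characteristic polynomial (trace, determinant of M give the coefficients) is
  p(λ) = det(λ I - M) = λ^2 - 20λ + 100.
For λ^2 - 20λ + 100 the discriminant is 0. It is a perfect square (0^2), so the roots are rational: λ = (20 ± 0)/2 = 10, 10.
So the eigenvalues of A^T A are ≈ 10, 10 (all ≥ 0, as they must be for A^T A). The largest is λ_max = 10, hence ||A||_2 = sqrt(λ_max) = sqrt(10) ≈ 3.1623.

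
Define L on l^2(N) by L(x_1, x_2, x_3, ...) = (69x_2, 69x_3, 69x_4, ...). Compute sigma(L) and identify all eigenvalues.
sigma(L) = closed disk {z in C : |z| ≤ 69}; sigma_p(L) = open disk {z in C : |z| < 69}

Note L = 69·V where V is the unit left shift (V x)_k = x_{k+1}; so sigma(L) = 69·sigma(V) and ||L|| = 69||V||. ||L x||^2 = 4761sum_{k≥2} |x_k|^2 ≤ 4761||x||^2, with equality on {x : x_1 = 0}, so ||L|| = 69. For any lambda with |lambda| < 69, set r = lambda/69 (|r| < 1); the vector x = (1, r, r^2, ...) is in l^2 and satisfies L x = 69(r, r^2, ...) = lambda x, so lambda is an eigenvalue. On the boundary |lambda| = 69 the geometric series diverges, so no l^2 eigenvector exists, but these lambda lie in the approximate point spectrum. Hence sigma(L) is the closed disk of radius 69 and sigma_p(L) is the open disk.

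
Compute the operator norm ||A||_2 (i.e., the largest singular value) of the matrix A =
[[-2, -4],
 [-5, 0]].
||A||_2 = sqrt((45 + sqrt(425))/2) ≈ 5.7278 (= sqrt(largest eigenvalue of A^T A))

||A||_2 = sigma_max(A) = sqrt(lambda_max(A^T A)). Form the symmetric matrix M = A^T A =
[[29, 8],
 [8, 16]].
Its characteristic polynomial (trace, determinant of M give the coefficients) is
  p(λ) = det(λ I - M) = λ^2 - 45λ + 400.
For λ^2 - 45λ + 400 the discriminant is 425. It is nonnegative but not a perfect square, so the roots are real and irrational: λ = (45 ± sqrt(425))/2 ≈ 32.8078, 12.1922.
So the eigenvalues of A^T A are ≈ 12.1922, 32.8078 (all ≥ 0, as they must be for A^T A). The largest is λ_max = (45 + sqrt(425))/2 ≈ 32.8078, hence ||A||_2 = sqrt(λ_max) = sqrt((45 + sqrt(425))/2) ≈ 5.7278.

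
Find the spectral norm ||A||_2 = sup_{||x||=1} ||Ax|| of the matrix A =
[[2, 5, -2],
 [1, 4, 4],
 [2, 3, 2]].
||A||_2 ≈ 7.8931 (= sqrt(largest eigenvalue of A^T A))

||A||_2 = sigma_max(A) = sqrt(lambda_max(A^T A)). Form the symmetric matrix M = A^T A =
[[9, 20, 4],
 [20, 50, 12],
 [4, 12, 24]].
Its characteristic polynomial (trace, sum of principal 2x2 minors, determinant of M give the coefficients) is
  p(λ) = det(λ I - M) = λ^3 - 83λ^2 + 1306λ - 1024.
No integer candidate from the rational root theorem (±divisors of 1024) is a root, so the roots are irrational. The cubic discriminant is Δ = 2467524772 > 0, so there are three distinct real roots. p(0) = -1024 and p(1) = 200 have opposite signs, so a root lies in (0, 1); Newton's method refines it to λ ≈ 0.8271. p(19) = 686 and p(20) = -104 have opposite signs, so a root lies in (19, 20); Newton's method refines it to λ ≈ 19.8718. p(62) = -776 and p(63) = 1874 have opposite signs, so a root lies in (62, 63); Newton's method refines it to λ ≈ 62.3011. Check (Vieta): the three roots sum to 83, matching tr M = 83.
So the eigenvalues of A^T A are ≈ 0.8271, 19.8718, 62.3011 (all ≥ 0, as they must be for A^T A). The largest is λ_max ≈ 62.3011, hence ||A||_2 = sqrt(λ_max) ≈ 7.8931.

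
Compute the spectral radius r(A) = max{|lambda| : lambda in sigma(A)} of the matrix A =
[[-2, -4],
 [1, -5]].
r(A) = sqrt(14) ≈ 3.7417

The eigenvalues of A are the roots of its characteristic polynomial. With M = A (coefficients from the trace and determinant):
  p(λ) = det(λ I - M) = λ^2 + 7λ + 14.
For λ^2 + 7λ + 14 the discriminant is -7. It is negative, so the roots are the complex-conjugate pair λ = -7/2 ± (sqrt(7)/2) i ≈ -3.5 ± 1.3229i. For a conjugate pair the product of the roots equals the constant term, so |λ|^2 = 14 and |λ| = sqrt(14) ≈ 3.7417.
Thus the eigenvalues (to 4 decimals) are -3.5 ± 1.3229i (modulus 3.7417). The spectral radius is the largest modulus: r(A) = sqrt(14) ≈ 3.7417. (Cross-check: r(A) ≤ ||A||_2 ≈ 6.4225; equality holds whenever A is normal, though it can also hold for some non-normal A.)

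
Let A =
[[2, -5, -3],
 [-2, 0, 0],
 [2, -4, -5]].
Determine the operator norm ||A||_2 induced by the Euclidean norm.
||A||_2 ≈ 9.0039 (= sqrt(largest eigenvalue of A^T A))

||A||_2 = sigma_max(A) = sqrt(lambda_max(A^T A)). Form the symmetric matrix M = A^T A =
[[12, -18, -16],
 [-18, 41, 35],
 [-16, 35, 34]].
Its characteristic polynomial (trace, sum of principal 2x2 minors, determinant of M give the coefficients) is
  p(λ) = det(λ I - M) = λ^3 - 87λ^2 + 489λ - 676.
No integer candidate from the rational root theorem (±divisors of 676) is a root, so the roots are irrational. The cubic discriminant is Δ = 66918933 > 0, so there are three distinct real roots. p(2) = -38 and p(3) = 35 have opposite signs, so a root lies in (2, 3); Newton's method refines it to λ ≈ 2.2939. p(3) = 35 and p(4) = -48 have opposite signs, so a root lies in (3, 4); Newton's method refines it to λ ≈ 3.6349. p(81) = -433 and p(82) = 5802 have opposite signs, so a root lies in (81, 82); Newton's method refines it to λ ≈ 81.0711. Check (Vieta): the three roots sum to 87, matching tr M = 87.
So the eigenvalues of A^T A are ≈ 2.2939, 3.6349, 81.0711 (all ≥ 0, as they must be for A^T A). The largest is λ_max ≈ 81.0711, hence ||A||_2 = sqrt(λ_max) ≈ 9.0039.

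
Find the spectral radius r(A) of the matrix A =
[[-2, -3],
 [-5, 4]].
r(A) = (2 + sqrt(96))/2 ≈ 5.899

The eigenvalues of A are the roots of its characteristic polynomial. With M = A (coefficients from the trace and determinant):
  p(λ) = det(λ I - M) = λ^2 - 2λ - 23.
For λ^2 - 2λ - 23 the discriminant is 96. It is nonnegative but not a perfect square, so the roots are real and irrational: λ = (2 ± sqrt(96))/2 ≈ 5.899, -3.899.
Thus the eigenvalues (to 4 decimals) are 5.899 (modulus 5.899); -3.899 (modulus 3.899). The spectral radius is the largest modulus: r(A) = (2 + sqrt(96))/2 ≈ 5.899. (Cross-check: r(A) ≤ ||A||_2 ≈ 6.4142; equality holds whenever A is normal, though it can also hold for some non-normal A.)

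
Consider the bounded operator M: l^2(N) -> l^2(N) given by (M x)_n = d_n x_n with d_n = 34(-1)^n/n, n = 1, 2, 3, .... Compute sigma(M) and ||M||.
sigma(M) = {34(-1)^n/n : n ≥ 1} ∪ {0}; ||M|| = 34

A bounded diagonal operator on l^2 with diagonal entries d_n has spectrum equal to the closure of {d_n : n ≥ 1}: every d_n is an eigenvalue (with eigenvector e_n), so {d_n} ⊂ sigma(M); the spectrum is closed, so its closure is too; and for lambda not in the closure, (M - lambda I) has bounded inverse (the diagonal entries 1/(d_n - lambda) are bounded). For our sequence d_n = 34(-1)^n/n, n = 1, 2, 3, ...:
  - {d_n} = {34(-1)^n/n : n ≥ 1}; the only limit point is 0
  - closure = {34(-1)^n/n : n ≥ 1} ∪ {0}
For the norm: a diagonal operator has ||M|| = sup_n |d_n|. Here |d_n| = 34/n is decreasing, so sup_n |d_n| = |d_1| = 34. So ||M|| = 34.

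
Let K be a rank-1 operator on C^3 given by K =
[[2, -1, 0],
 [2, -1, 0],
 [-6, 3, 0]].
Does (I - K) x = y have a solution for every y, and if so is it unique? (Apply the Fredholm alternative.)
(I - K) is singular (det(I - K) = 0, i.e. 1 ∈ sigma(K)). (I - K) x = y is solvable iff y ⊥ ker((I - K)^*) = span{(2, -1, 0)}, i.e. iff 2y_1 - y_2 = 0. When solvable, the solutions are x = y + c·(1, 1, -3), c arbitrary (ker(I - K) = span{(1, 1, -3)}, dimension 1).

K has rank 1, so it is an outer product K = u v^T: every row of K is a multiple of one row vector. Reading off the entries, u = (1, 1, -3) and v = (2, -1, 0) (row i of K equals u_i·v^T). A rank-one matrix u v^T satisfies K u = u (v·u) and kills the (2)-dimensional subspace v^⊥, so its characteristic polynomial is lambda^2 (lambda - v·u) with v·u = tr K = 1. Hence the eigenvalues of I - K are 1 (multiplicity 2) and 1 - (1) = 0, so det(I - K) = 0. (Direct check: I - K =
[[-1, 1, 0],
 [-2, 2, 0],
 [6, -3, 1]]
has determinant 0.) So 1 is an eigenvalue of K and (I - K) is not invertible. The finite-dimensional Fredholm alternative says: either (I - K) is invertible, or ker(I - K) ≠ {0} and then range(I - K) = ker((I - K)^*)^⊥, with dim ker(I - K) = dim ker((I - K)^*). We are in the second case, so we need both kernels. Kernel of I - K: (I - K) u = u - u (v·u) = u - u = 0, so ker(I - K) = span{u} = span{(1, 1, -3)} (it is exactly 1-dimensional because rank(I - K) = 2). Kernel of the adjoint: K is real, so (I - K)^* = I - K^T = I - v u^T, and (I - v u^T) v = v - v (u·v) = 0; hence ker((I - K)^*) = span{v} = span{(2, -1, 0)}. Therefore (I - K) x = y is solvable iff <y, v> = 0, i.e. iff 2y_1 - y_2 = 0. When this holds, K y = u (v·y) = 0, so (I - K) y = y and x = y is a particular solution; the full solution set is the line x = y + c·u = y + c·(1, 1, -3), c ∈ C.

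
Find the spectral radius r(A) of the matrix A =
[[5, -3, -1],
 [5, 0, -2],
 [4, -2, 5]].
r(A) ≈ 5.7299

The eigenvalues of A are the roots of its characteristic polynomial. With M = A (coefficients from the trace, the sum of principal 2x2 minors, and det A):
  p(λ) = det(λ I - M) = λ^3 - 10λ^2 + 40λ - 89.
No integer candidate from the rational root theorem (±divisors of 89) is a root, so the roots are irrational. The cubic discriminant is Δ = -25067 < 0, so there is one real root and a complex-conjugate pair. p(5) = -14 and p(6) = 7 have opposite signs, so a root lies in (5, 6); Newton's method refines it to λ ≈ 5.7299. Dividing out (λ - (5.7299)) leaves approximately λ^2 - 4.2701λ + 15.5327. For λ^2 - 4.2701λ + 15.5327 the discriminant is -43.8966. It is negative, so the remaining roots are the complex-conjugate pair λ ≈ 2.1351 ± 3.3127i. Their product equals the constant term, so |λ|^2 ≈ 15.5327 and |λ| ≈ 3.9412.
Thus the eigenvalues (to 4 decimals) are 5.7299 (modulus 5.7299); 2.1351 ± 3.3127i (modulus 3.9412). The spectral radius is the largest modulus: r(A) ≈ 5.7299. (Cross-check: r(A) ≤ ||A||_2 ≈ 8.7012; equality holds whenever A is normal, though it can also hold for some non-normal A.)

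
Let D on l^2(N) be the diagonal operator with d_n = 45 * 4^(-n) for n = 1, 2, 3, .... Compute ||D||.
||D|| = 45/4 (attained at n = 1)

For D diagonal, ||D|| = sup_n |d_n|. The sequence d_n = 45 * 4^(-n) is positive and strictly decreasing (ratio 4^(-1) < 1), so the supremum is d_1 = 45/4. Hence ||D|| = 45/4.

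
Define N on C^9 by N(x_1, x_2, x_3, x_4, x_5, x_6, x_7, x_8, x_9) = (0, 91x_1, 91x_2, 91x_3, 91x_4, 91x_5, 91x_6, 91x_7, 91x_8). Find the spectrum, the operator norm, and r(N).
sigma(N) = {0}; ||N|| = 91; r(N) = 0. (N is nilpotent with N^9 = 0.)

On C^9, N is a strictly lower-triangular matrix with 91 on the subdiagonal and zeros elsewhere, so its characteristic polynomial is lambda^9 and every eigenvalue is 0: sigma(N) = {0}. For the operator norm, N e_i = 91e_{i+1} for i = 1, ..., 8 and N e_9 = 0, so the singular values of N are 91 (with multiplicity 8) and 0; hence ||N|| = 91. The spectral radius r(N) = max|lambda| = 0. Note ||N|| > r(N) — characteristic of non-normal nilpotent operators. Indeed N^9 = 0.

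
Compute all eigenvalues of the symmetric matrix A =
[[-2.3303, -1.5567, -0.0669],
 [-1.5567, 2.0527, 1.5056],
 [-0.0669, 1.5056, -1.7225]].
sigma(A) ≈ {-3, -2, 3}

A is real symmetric, so its spectrum consists of real eigenvalues. Expanding the characteristic polynomial of the displayed matrix gives
  det(λ I - A) = p(λ) = λ^3 + (2)λ^2 + (-9)λ + (-18).
Solving p(λ) = 0 yields eigenvalues ≈ -3, -2, 3. (A is shown rounded to 4 decimals, so these recover the underlying integer eigenvalues to within that precision.)
Verification: the trace of A = -2 equals the sum of eigenvalues -2, and det(A) ≈ 18.0004 matches the eigenvalue product 18.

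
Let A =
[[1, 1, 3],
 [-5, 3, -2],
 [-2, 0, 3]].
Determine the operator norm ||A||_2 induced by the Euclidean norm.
||A||_2 ≈ 6.3522 (= sqrt(largest eigenvalue of A^T A))

||A||_2 = sigma_max(A) = sqrt(lambda_max(A^T A)). Form the symmetric matrix M = A^T A =
[[30, -14, 7],
 [-14, 10, -3],
 [7, -3, 22]].
Its characteristic polynomial (trace, sum of principal 2x2 minors, determinant of M give the coefficients) is
  p(λ) = det(λ I - M) = λ^3 - 62λ^2 + 926λ - 2116.
No integer candidate from the rational root theorem (±divisors of 2116) is a root, so the roots are irrational. The cubic discriminant is Δ = 168655392 > 0, so there are three distinct real roots. p(2) = -504 and p(3) = 131 have opposite signs, so a root lies in (2, 3); Newton's method refines it to λ ≈ 2.779. p(18) = 296 and p(19) = -45 have opposite signs, so a root lies in (18, 19); Newton's method refines it to λ ≈ 18.8701. p(40) = -276 and p(41) = 549 have opposite signs, so a root lies in (40, 41); Newton's method refines it to λ ≈ 40.3509. Check (Vieta): the three roots sum to 62, matching tr M = 62.
So the eigenvalues of A^T A are ≈ 2.779, 18.8701, 40.3509 (all ≥ 0, as they must be for A^T A). The largest is λ_max ≈ 40.3509, hence ||A||_2 = sqrt(λ_max) ≈ 6.3522.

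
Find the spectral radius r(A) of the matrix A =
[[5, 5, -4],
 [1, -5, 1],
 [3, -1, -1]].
r(A) ≈ 4.8011

The eigenvalues of A are the roots of its characteristic polynomial. With M = A (coefficients from the trace, the sum of principal 2x2 minors, and det A):
  p(λ) = det(λ I - M) = λ^3 + λ^2 - 17λ + 6.
No integer candidate from the rational root theorem (±divisors of 6) is a root, so the roots are irrational. The cubic discriminant is Δ = 17109 > 0, so there are three distinct real roots. p(-5) = -9 and p(-4) = 26 have opposite signs, so a root lies in (-5, -4); Newton's method refines it to λ ≈ -4.8011. p(0) = 6 and p(1) = -9 have opposite signs, so a root lies in (0, 1); Newton's method refines it to λ ≈ 0.3635. p(3) = -9 and p(4) = 18 have opposite signs, so a root lies in (3, 4); Newton's method refines it to λ ≈ 3.4376. Check (Vieta): the three roots sum to -1, matching tr M = -1.
Thus the eigenvalues (to 4 decimals) are -4.8011 (modulus 4.8011); 0.3635 (modulus 0.3635); 3.4376 (modulus 3.4376). The spectral radius is the largest modulus: r(A) ≈ 4.8011. (Cross-check: r(A) ≤ ||A||_2 ≈ 8.8793; equality holds whenever A is normal, though it can also hold for some non-normal A.)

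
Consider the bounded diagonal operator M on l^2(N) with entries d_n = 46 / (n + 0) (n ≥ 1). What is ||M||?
||M|| = 46 (attained at n = 1)

For M diagonal, ||M|| = sup_n |d_n| = sup_n 46/(n + 0). This is positive and strictly decreasing in n, so the supremum is attained at n = 1: d_1 = 46/(1 + 0) = 46. Hence ||M|| = 46.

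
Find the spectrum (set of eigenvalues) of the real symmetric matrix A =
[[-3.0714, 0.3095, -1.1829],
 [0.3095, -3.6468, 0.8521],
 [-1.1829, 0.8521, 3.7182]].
sigma(A) ≈ {-4, -3, 4}

A is real symmetric, so its spectrum consists of real eigenvalues. Expanding the characteristic polynomial of the displayed matrix gives
  det(λ I - A) = p(λ) = λ^3 + (3)λ^2 + (-16)λ + (-48).
Solving p(λ) = 0 yields eigenvalues ≈ -4, -3, 4. (A is shown rounded to 4 decimals, so these recover the underlying integer eigenvalues to within that precision.)
Verification: the trace of A = -3 equals the sum of eigenvalues -3, and det(A) ≈ 47.9995 matches the eigenvalue product 48.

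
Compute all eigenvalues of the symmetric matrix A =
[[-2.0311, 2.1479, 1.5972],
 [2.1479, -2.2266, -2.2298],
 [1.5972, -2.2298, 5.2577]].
sigma(A) ≈ {-5, 0, 6}

A is real symmetric, so its spectrum consists of real eigenvalues. Expanding the characteristic polynomial of the displayed matrix gives
  det(λ I - A) = p(λ) = λ^3 + (-1)λ^2 + (-30)λ + (0).
Solving p(λ) = 0 yields eigenvalues ≈ -5, 0, 6. (A is shown rounded to 4 decimals, so these recover the underlying integer eigenvalues to within that precision.)
Verification: the trace of A = 1 equals the sum of eigenvalues 1, and det(A) ≈ 0.0010 matches the eigenvalue product 0.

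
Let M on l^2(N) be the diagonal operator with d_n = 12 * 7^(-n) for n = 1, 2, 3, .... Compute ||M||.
||M|| = 12/7 (attained at n = 1)

For M diagonal, ||M|| = sup_n |d_n|. The sequence d_n = 12 * 7^(-n) is positive and strictly decreasing (ratio 7^(-1) < 1), so the supremum is d_1 = 12/7. Hence ||M|| = 12/7.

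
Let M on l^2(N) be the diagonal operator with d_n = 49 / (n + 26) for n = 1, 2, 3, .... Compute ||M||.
||M|| = 49/27 (attained at n = 1)

For M diagonal, ||M|| = sup_n |d_n| = sup_n 49/(n + 26). This is positive and strictly decreasing in n, so the supremum is attained at n = 1: d_1 = 49/(1 + 26) = 49/27. Hence ||M|| = 49/27.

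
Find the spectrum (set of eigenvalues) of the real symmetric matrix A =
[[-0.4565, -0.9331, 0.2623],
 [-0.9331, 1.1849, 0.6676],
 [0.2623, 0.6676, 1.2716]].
sigma(A) ≈ {-1, 1, 2}

A is real symmetric, so its spectrum consists of real eigenvalues. Expanding the characteristic polynomial of the displayed matrix gives
  det(λ I - A) = p(λ) = λ^3 + (-2)λ^2 + (-1)λ + (2).
Solving p(λ) = 0 yields eigenvalues ≈ -1, 1, 2. (A is shown rounded to 4 decimals, so these recover the underlying integer eigenvalues to within that precision.)
Verification: the trace of A = 2 equals the sum of eigenvalues 2, and det(A) ≈ -1.9998 matches the eigenvalue product -2.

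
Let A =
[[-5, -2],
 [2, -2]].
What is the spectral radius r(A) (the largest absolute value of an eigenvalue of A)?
r(A) = sqrt(14) ≈ 3.7417

The eigenvalues of A are the roots of its characteristic polynomial. With M = A (coefficients from the trace and determinant):
  p(λ) = det(λ I - M) = λ^2 + 7λ + 14.
For λ^2 + 7λ + 14 the discriminant is -7. It is negative, so the roots are the complex-conjugate pair λ = -7/2 ± (sqrt(7)/2) i ≈ -3.5 ± 1.3229i. For a conjugate pair the product of the roots equals the constant term, so |λ|^2 = 14 and |λ| = sqrt(14) ≈ 3.7417.
Thus the eigenvalues (to 4 decimals) are -3.5 ± 1.3229i (modulus 3.7417). The spectral radius is the largest modulus: r(A) = sqrt(14) ≈ 3.7417. (Cross-check: r(A) ≤ ||A||_2 ≈ 5.5311; equality holds whenever A is normal, though it can also hold for some non-normal A.)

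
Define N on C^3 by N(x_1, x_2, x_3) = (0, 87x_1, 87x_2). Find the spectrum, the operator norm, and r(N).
sigma(N) = {0}; ||N|| = 87; r(N) = 0. (N is nilpotent with N^3 = 0.)

On C^3, N is a strictly lower-triangular matrix with 87 on the subdiagonal and zeros elsewhere, so its characteristic polynomial is lambda^3 and every eigenvalue is 0: sigma(N) = {0}. For the operator norm, N e_i = 87e_{i+1} for i = 1, ..., 2 and N e_3 = 0, so the singular values of N are 87 (with multiplicity 2) and 0; hence ||N|| = 87. The spectral radius r(N) = max|lambda| = 0. Note ||N|| > r(N) — characteristic of non-normal nilpotent operators. Indeed N^3 = 0.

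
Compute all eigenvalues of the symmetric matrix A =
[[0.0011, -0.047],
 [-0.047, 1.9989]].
sigma(A) ≈ {0, 2}

A is real symmetric, so its spectrum consists of real eigenvalues. Expanding the characteristic polynomial of the displayed matrix gives
  det(λ I - A) = p(λ) = λ^2 + (-2)λ + (0).
Solving p(λ) = 0 yields eigenvalues ≈ 0, 2. (A is shown rounded to 4 decimals, so these recover the underlying integer eigenvalues to within that precision.)
Verification: the trace of A = 2 equals the sum of eigenvalues 2, and det(A) ≈ -0.0000 matches the eigenvalue product 0.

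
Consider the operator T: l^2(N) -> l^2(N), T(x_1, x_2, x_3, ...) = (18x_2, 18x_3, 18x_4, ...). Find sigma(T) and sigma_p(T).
sigma(T) = closed disk {z in C : |z| ≤ 18}; sigma_p(T) = open disk {z in C : |z| < 18}

Note T = 18·V where V is the unit left shift (V x)_k = x_{k+1}; so sigma(T) = 18·sigma(V) and ||T|| = 18||V||. ||T x||^2 = 324sum_{k≥2} |x_k|^2 ≤ 324||x||^2, with equality on {x : x_1 = 0}, so ||T|| = 18. For any lambda with |lambda| < 18, set r = lambda/18 (|r| < 1); the vector x = (1, r, r^2, ...) is in l^2 and satisfies T x = 18(r, r^2, ...) = lambda x, so lambda is an eigenvalue. On the boundary |lambda| = 18 the geometric series diverges, so no l^2 eigenvector exists, but these lambda lie in the approximate point spectrum. Hence sigma(T) is the closed disk of radius 18 and sigma_p(T) is the open disk.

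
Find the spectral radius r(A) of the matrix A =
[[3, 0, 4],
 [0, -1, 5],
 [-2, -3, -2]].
r(A) ≈ 4.52

The eigenvalues of A are the roots of its characteristic polynomial. With M = A (coefficients from the trace, the sum of principal 2x2 minors, and det A):
  p(λ) = det(λ I - M) = λ^3 + 16λ - 43.
No integer candidate from the rational root theorem (±divisors of 43) is a root, so the roots are irrational. The cubic discriminant is Δ = -66307 < 0, so there is one real root and a complex-conjugate pair. p(2) = -3 and p(3) = 32 have opposite signs, so a root lies in (2, 3); Newton's method refines it to λ ≈ 2.1048. Dividing out (λ - (2.1048)) leaves approximately λ^2 + 2.1048λ + 20.43. For λ^2 + 2.1048λ + 20.43 the discriminant is -77.2899. It is negative, so the remaining roots are the complex-conjugate pair λ ≈ -1.0524 ± 4.3957i. Their product equals the constant term, so |λ|^2 ≈ 20.43 and |λ| ≈ 4.52.
Thus the eigenvalues (to 4 decimals) are 2.1048 (modulus 2.1048); -1.0524 ± 4.3957i (modulus 4.52). The spectral radius is the largest modulus: r(A) ≈ 4.52. (Cross-check: r(A) ≤ ||A||_2 ≈ 7.2027; equality holds whenever A is normal, though it can also hold for some non-normal A.)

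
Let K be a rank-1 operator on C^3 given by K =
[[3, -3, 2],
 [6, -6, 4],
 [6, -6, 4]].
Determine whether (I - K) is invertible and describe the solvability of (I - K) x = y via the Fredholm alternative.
(I - K) is singular (det(I - K) = 0, i.e. 1 ∈ sigma(K)). (I - K) x = y is solvable iff y ⊥ ker((I - K)^*) = span{(3, -3, 2)}, i.e. iff 3y_1 - 3y_2 + 2y_3 = 0. When solvable, the solutions are x = y + c·(1, 2, 2), c arbitrary (ker(I - K) = span{(1, 2, 2)}, dimension 1).

K has rank 1, so it is an outer product K = u v^T: every row of K is a multiple of one row vector. Reading off the entries, u = (1, 2, 2) and v = (3, -3, 2) (row i of K equals u_i·v^T). A rank-one matrix u v^T satisfies K u = u (v·u) and kills the (2)-dimensional subspace v^⊥, so its characteristic polynomial is lambda^2 (lambda - v·u) with v·u = tr K = 1. Hence the eigenvalues of I - K are 1 (multiplicity 2) and 1 - (1) = 0, so det(I - K) = 0. (Direct check: I - K =
[[-2, 3, -2],
 [-6, 7, -4],
 [-6, 6, -3]]
has determinant 0.) So 1 is an eigenvalue of K and (I - K) is not invertible. The finite-dimensional Fredholm alternative says: either (I - K) is invertible, or ker(I - K) ≠ {0} and then range(I - K) = ker((I - K)^*)^⊥, with dim ker(I - K) = dim ker((I - K)^*). We are in the second case, so we need both kernels. Kernel of I - K: (I - K) u = u - u (v·u) = u - u = 0, so ker(I - K) = span{u} = span{(1, 2, 2)} (it is exactly 1-dimensional because rank(I - K) = 2). Kernel of the adjoint: K is real, so (I - K)^* = I - K^T = I - v u^T, and (I - v u^T) v = v - v (u·v) = 0; hence ker((I - K)^*) = span{v} = span{(3, -3, 2)}. Therefore (I - K) x = y is solvable iff <y, v> = 0, i.e. iff 3y_1 - 3y_2 + 2y_3 = 0. When this holds, K y = u (v·y) = 0, so (I - K) y = y and x = y is a particular solution; the full solution set is the line x = y + c·u = y + c·(1, 2, 2), c ∈ C.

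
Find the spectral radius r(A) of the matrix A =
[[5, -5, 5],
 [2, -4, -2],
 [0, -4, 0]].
r(A) ≈ 5.2795

The eigenvalues of A are the roots of its characteristic polynomial. With M = A (coefficients from the trace, the sum of principal 2x2 minors, and det A):
  p(λ) = det(λ I - M) = λ^3 - λ^2 - 18λ + 80.
No integer candidate from the rational root theorem (±divisors of 80) is a root, so the roots are irrational. The cubic discriminant is Δ = -122908 < 0, so there is one real root and a complex-conjugate pair. p(-6) = -64 and p(-5) = 20 have opposite signs, so a root lies in (-6, -5); Newton's method refines it to λ ≈ -5.2795. Dividing out (λ - (-5.2795)) leaves approximately λ^2 - 6.2795λ + 15.1529. For λ^2 - 6.2795λ + 15.1529 the discriminant is -21.1791. It is negative, so the remaining roots are the complex-conjugate pair λ ≈ 3.1398 ± 2.301i. Their product equals the constant term, so |λ|^2 ≈ 15.1529 and |λ| ≈ 3.8927.
Thus the eigenvalues (to 4 decimals) are -5.2795 (modulus 5.2795); 3.1398 ± 2.301i (modulus 3.8927). The spectral radius is the largest modulus: r(A) ≈ 5.2795. (Cross-check: r(A) ≤ ||A||_2 ≈ 9.4813; equality holds whenever A is normal, though it can also hold for some non-normal A.)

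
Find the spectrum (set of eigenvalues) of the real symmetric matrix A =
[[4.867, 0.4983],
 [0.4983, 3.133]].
sigma(A) ≈ {3, 5}

A is real symmetric, so its spectrum consists of real eigenvalues. Expanding the characteristic polynomial of the displayed matrix gives
  det(λ I - A) = p(λ) = λ^2 + (-8)λ + (15).
Solving p(λ) = 0 yields eigenvalues ≈ 3, 5. (A is shown rounded to 4 decimals, so these recover the underlying integer eigenvalues to within that precision.)
Verification: the trace of A = 8 equals the sum of eigenvalues 8, and det(A) ≈ 15.0000 matches the eigenvalue product 15.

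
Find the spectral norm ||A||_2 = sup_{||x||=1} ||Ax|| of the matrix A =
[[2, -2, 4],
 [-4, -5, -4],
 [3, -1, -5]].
||A||_2 ≈ 8.365 (= sqrt(largest eigenvalue of A^T A))

||A||_2 = sigma_max(A) = sqrt(lambda_max(A^T A)). Form the symmetric matrix M = A^T A =
[[29, 13, 9],
 [13, 30, 17],
 [9, 17, 57]].
Its characteristic polynomial (trace, sum of principal 2x2 minors, determinant of M give the coefficients) is
  p(λ) = det(λ I - M) = λ^3 - 116λ^2 + 3694λ - 33124.
No integer candidate from the rational root theorem (±divisors of 33124) is a root, so the roots are irrational. The cubic discriminant is Δ = 1038697840 > 0, so there are three distinct real roots. p(15) = -439 and p(16) = 380 have opposite signs, so a root lies in (15, 16); Newton's method refines it to λ ≈ 15.5148. p(30) = 296 and p(31) = -295 have opposite signs, so a root lies in (30, 31); Newton's method refines it to λ ≈ 30.5112. p(69) = -2005 and p(70) = 56 have opposite signs, so a root lies in (69, 70); Newton's method refines it to λ ≈ 69.974. Check (Vieta): the three roots sum to 116, matching tr M = 116.
So the eigenvalues of A^T A are ≈ 15.5148, 30.5112, 69.974 (all ≥ 0, as they must be for A^T A). The largest is λ_max ≈ 69.974, hence ||A||_2 = sqrt(λ_max) ≈ 8.365.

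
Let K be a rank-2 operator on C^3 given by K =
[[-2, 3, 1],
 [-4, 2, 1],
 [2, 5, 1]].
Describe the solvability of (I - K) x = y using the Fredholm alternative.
(I - K) is invertible (det(I - K) = 1 ≠ 0), so for every y in C^3 the equation (I - K) x = y has a unique solution.

K has rank 2 and factors as K = U V^T = u1 v1^T + u2 v2^T with u1 = (0, -1, 2), v1 = (2, 1, 0), u2 = (-1, -1, -1), v2 = (2, -3, -1) (multiplying out reproduces the displayed K). The nonzero eigenvalues of U V^T coincide with those of the 2 x 2 matrix G = V^T U = [[v1·u1, v1·u2], [v2·u1, v2·u2]] = [[-1, -3], [1, 2]], and by the Sylvester determinant identity det(I_3 - U V^T) = det(I_2 - V^T U) = det([[2, 3], [-1, -1]]) = (2)(-1) - (3)(-1) = 1. (Direct check: I - K =
[[3, -3, -1],
 [4, -1, -1],
 [-2, -5, 0]]
has determinant 1.) The finite-dimensional Fredholm alternative says: either (I - K) is invertible, or ker(I - K) ≠ {0} and then range(I - K) = ker((I - K)^*)^⊥, with dim ker(I - K) = dim ker((I - K)^*). Since det(I - K) ≠ 0, 1 is not an eigenvalue of K and ker(I - K) = {0}, so we are in the first case: for every y there is a unique x = (I - K)^(-1) y. (Explicitly, by the Woodbury identity, (I - U V^T)^(-1) = I + U (I_2 - G)^(-1) V^T.)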